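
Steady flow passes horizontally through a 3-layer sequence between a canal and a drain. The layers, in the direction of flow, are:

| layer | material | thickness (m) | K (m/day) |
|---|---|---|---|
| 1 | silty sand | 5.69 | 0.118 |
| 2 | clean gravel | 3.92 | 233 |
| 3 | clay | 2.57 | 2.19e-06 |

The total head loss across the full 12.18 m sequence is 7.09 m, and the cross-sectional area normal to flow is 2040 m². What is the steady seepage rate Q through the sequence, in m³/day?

Flow is perpendicular to layering, so the layers act in series and the equivalent K is the thickness-weighted harmonic mean.
Total thickness L = 5.69 + 3.92 + 2.57 = 12.18 m.
Σ(b_i/K_i) = 5.69/0.118 + 3.92/233 + 2.57/2.19e-06 = 1.174e+06 d.
K_eq = L / Σ(b_i/K_i) = 12.18 / 1.174e+06 = 1.038e-05 m/day.
Q = K_eq · A · (Δh/L) = 1.038e-05 × 2040 × (7.09/12.18) = 0.01232 m³/day.

0.0123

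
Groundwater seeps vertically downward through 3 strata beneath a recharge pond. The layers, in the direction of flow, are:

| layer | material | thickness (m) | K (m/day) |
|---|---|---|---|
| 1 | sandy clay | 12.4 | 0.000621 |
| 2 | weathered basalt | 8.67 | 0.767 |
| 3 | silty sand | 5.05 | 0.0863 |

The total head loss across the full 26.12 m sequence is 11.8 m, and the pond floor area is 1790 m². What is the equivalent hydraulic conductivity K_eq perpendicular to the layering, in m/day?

Flow is perpendicular to layering, so the layers act in series and the equivalent K is the thickness-weighted harmonic mean.
Total thickness L = 12.4 + 8.67 + 5.05 = 26.12 m.
Σ(b_i/K_i) = 12.4/0.000621 + 8.67/0.767 + 5.05/0.0863 = 20038 d.
K_eq = L / Σ(b_i/K_i) = 26.12 / 20038 = 0.001304 m/day.

0.00130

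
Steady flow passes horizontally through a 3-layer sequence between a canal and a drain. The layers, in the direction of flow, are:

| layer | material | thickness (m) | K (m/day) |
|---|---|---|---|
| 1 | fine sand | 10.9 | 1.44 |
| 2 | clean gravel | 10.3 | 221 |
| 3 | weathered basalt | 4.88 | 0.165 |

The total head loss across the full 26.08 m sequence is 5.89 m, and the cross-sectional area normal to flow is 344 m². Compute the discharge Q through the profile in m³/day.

54.5

Flow is perpendicular to layering, so the layers act in series and the equivalent K is the thickness-weighted harmonic mean.
Total thickness L = 10.9 + 10.3 + 4.88 = 26.08 m.
Σ(b_i/K_i) = 10.9/1.44 + 10.3/221 + 4.88/0.165 = 37.19 d.
K_eq = L / Σ(b_i/K_i) = 26.08 / 37.19 = 0.7012 m/day.
Q = K_eq · A · (Δh/L) = 0.7012 × 344 × (5.89/26.08) = 54.48 m³/day.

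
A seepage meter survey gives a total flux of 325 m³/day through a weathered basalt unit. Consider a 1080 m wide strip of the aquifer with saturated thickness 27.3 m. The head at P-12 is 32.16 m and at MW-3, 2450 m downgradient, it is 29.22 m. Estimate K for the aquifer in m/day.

Cross-sectional area A = 1080 × 27.3 = 29484 m².
Hydraulic gradient i = (32.16 − 29.22) / 2450 = 2.94 / 2450 = 0.001200.
From Q = K·A·i, K = Q / (A·i) = 325 / (29484 × 0.001200) = 9.186 m/day.

9.19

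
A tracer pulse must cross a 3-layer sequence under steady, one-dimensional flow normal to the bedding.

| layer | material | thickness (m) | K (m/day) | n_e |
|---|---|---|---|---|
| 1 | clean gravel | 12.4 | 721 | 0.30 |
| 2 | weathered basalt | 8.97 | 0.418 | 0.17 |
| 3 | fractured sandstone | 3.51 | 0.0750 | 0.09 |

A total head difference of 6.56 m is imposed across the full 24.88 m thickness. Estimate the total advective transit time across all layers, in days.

57.9

With flow normal to the layers, continuity requires the same specific discharge q through every layer.
Σ(b_i/K_i) = 12.4/721 + 8.97/0.418 + 3.51/0.0750 = 68.28 d.
q = Δh / Σ(b_i/K_i) = 6.56 / 68.28 = 0.09608 m/day.
In each layer the seepage velocity is v_i = q/n_i, so the layer transit time is t_i = b_i·n_i / q:
  layer 1 (clean gravel): t_1 = 12.4 × 0.30 / 0.09608 = 38.72 d
  layer 2 (weathered basalt): t_2 = 8.97 × 0.17 / 0.09608 = 15.87 d
  layer 3 (fractured sandstone): t_3 = 3.51 × 0.09 / 0.09608 = 3.288 d
Total t = Σ t_i = 57.88 days.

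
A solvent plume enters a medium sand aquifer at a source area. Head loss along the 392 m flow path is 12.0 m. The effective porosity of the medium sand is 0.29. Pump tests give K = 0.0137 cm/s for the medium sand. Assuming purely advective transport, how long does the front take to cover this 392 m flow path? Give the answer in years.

Convert K: 0.0137 cm/s × 864 = 11.84 m/day.
Hydraulic gradient i = Δh / L = 12.0 / 392 = 0.03061.
Darcy flux q = K · i = 11.84 × 0.03061 = 0.3624 m/day.
Seepage velocity v = q / n_e = 0.3624 / 0.29 = 1.249 m/day.
Travel time t = L / v = 392 / 1.249 = 313.7 days = 0.8589 years.

0.859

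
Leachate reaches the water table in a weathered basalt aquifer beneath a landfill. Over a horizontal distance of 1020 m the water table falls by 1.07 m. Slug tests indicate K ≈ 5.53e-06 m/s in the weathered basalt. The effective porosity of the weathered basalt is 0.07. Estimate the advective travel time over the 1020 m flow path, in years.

390

Convert K: 5.53e-06 m/s × 86400 = 0.4778 m/day.
Hydraulic gradient i = Δh / L = 1.07 / 1020 = 0.001049.
Darcy flux q = K · i = 0.4778 × 0.001049 = 0.0005012 m/day.
Seepage velocity v = q / n_e = 0.0005012 / 0.07 = 0.007160 m/day.
Travel time t = L / v = 1020 / 0.007160 = 1.425e+05 days = 390.0 years.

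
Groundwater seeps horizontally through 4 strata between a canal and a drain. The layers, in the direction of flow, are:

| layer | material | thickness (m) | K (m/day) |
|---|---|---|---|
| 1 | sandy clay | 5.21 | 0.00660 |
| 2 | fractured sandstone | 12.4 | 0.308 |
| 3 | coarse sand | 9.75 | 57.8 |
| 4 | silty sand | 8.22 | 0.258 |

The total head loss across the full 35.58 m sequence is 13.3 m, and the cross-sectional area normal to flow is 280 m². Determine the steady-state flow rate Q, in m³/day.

Flow is perpendicular to layering, so the layers act in series and the equivalent K is the thickness-weighted harmonic mean.
Total thickness L = 5.21 + 12.4 + 9.75 + 8.22 = 35.58 m.
Σ(b_i/K_i) = 5.21/0.00660 + 12.4/0.308 + 9.75/57.8 + 8.22/0.258 = 861.7 d.
K_eq = L / Σ(b_i/K_i) = 35.58 / 861.7 = 0.04129 m/day.
Q = K_eq · A · (Δh/L) = 0.04129 × 280 × (13.3/35.58) = 4.322 m³/day.

4.32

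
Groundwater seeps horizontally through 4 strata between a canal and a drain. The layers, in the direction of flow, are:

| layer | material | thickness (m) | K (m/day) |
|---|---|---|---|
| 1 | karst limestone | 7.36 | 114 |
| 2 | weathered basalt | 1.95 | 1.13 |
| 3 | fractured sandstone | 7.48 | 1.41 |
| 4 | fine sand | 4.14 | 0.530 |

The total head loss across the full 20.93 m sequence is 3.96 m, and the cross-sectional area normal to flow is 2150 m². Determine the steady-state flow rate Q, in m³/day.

Flow is perpendicular to layering, so the layers act in series and the equivalent K is the thickness-weighted harmonic mean.
Total thickness L = 7.36 + 1.95 + 7.48 + 4.14 = 20.93 m.
Σ(b_i/K_i) = 7.36/114 + 1.95/1.13 + 7.48/1.41 + 4.14/0.530 = 14.91 d.
K_eq = L / Σ(b_i/K_i) = 20.93 / 14.91 = 1.404 m/day.
Q = K_eq · A · (Δh/L) = 1.404 × 2150 × (3.96/20.93) = 571.2 m³/day.

571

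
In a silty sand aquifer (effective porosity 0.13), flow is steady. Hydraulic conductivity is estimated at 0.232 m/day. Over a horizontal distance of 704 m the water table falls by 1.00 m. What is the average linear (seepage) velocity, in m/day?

0.00253

Hydraulic gradient i = Δh / L = 1.00 / 704 = 0.001420.
Darcy flux q = K · i = 0.2320 × 0.001420 = 0.0003295 m/day.
Seepage velocity v = q / n_e = 0.0003295 / 0.13 = 0.002535 m/day.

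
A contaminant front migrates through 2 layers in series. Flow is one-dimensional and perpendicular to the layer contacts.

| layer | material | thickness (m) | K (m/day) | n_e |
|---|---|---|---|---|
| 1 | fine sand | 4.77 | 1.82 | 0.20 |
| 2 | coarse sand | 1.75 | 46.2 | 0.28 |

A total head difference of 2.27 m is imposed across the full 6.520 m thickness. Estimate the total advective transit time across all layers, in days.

With flow normal to the layers, continuity requires the same specific discharge q through every layer.
Σ(b_i/K_i) = 4.77/1.82 + 1.75/46.2 = 2.659 d.
q = Δh / Σ(b_i/K_i) = 2.27 / 2.659 = 0.8538 m/day.
In each layer the seepage velocity is v_i = q/n_i, so the layer transit time is t_i = b_i·n_i / q:
  layer 1 (fine sand): t_1 = 4.77 × 0.20 / 0.8538 = 1.117 d
  layer 2 (coarse sand): t_2 = 1.75 × 0.28 / 0.8538 = 0.5739 d
Total t = Σ t_i = 1.691 days.

1.69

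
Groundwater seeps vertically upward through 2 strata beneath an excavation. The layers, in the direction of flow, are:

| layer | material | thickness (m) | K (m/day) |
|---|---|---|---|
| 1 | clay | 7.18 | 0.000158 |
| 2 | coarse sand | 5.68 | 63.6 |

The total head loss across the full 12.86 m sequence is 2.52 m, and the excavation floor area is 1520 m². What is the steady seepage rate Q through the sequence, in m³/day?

0.0843

Flow is perpendicular to layering, so the layers act in series and the equivalent K is the thickness-weighted harmonic mean.
Total thickness L = 7.18 + 5.68 = 12.86 m.
Σ(b_i/K_i) = 7.18/0.000158 + 5.68/63.6 = 45443 d.
K_eq = L / Σ(b_i/K_i) = 12.86 / 45443 = 0.0002830 m/day.
Q = K_eq · A · (Δh/L) = 0.0002830 × 1520 × (2.52/12.86) = 0.08429 m³/day.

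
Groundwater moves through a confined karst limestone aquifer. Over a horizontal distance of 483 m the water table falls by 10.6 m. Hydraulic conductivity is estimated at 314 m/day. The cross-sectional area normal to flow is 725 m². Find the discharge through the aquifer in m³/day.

Hydraulic gradient i = Δh / L = 10.6 / 483 = 0.02195.
Darcy's law: Q = K · A · i = 314.0 × 725.0 × 0.02195 = 4996 m³/day.

5000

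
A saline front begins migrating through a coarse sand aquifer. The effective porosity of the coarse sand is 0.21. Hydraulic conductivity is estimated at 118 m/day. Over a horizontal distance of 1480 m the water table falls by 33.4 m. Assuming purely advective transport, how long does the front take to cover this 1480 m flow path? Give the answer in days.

Hydraulic gradient i = Δh / L = 33.4 / 1480 = 0.02257.
Darcy flux q = K · i = 118.0 × 0.02257 = 2.663 m/day.
Seepage velocity v = q / n_e = 2.663 / 0.21 = 12.68 m/day.
Travel time t = L / v = 1480 / 12.68 = 116.7 days.

117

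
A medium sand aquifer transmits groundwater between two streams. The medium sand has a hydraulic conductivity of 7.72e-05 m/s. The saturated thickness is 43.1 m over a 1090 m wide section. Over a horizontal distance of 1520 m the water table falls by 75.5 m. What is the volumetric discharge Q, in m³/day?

15600

Convert K: 7.72e-05 m/s × 86400 = 6.670 m/day.
Cross-sectional area A = 1090 × 43.1 = 46979 m².
Hydraulic gradient i = Δh / L = 75.5 / 1520 = 0.04967.
Darcy's law: Q = K · A · i = 6.670 × 46979 × 0.04967 = 15565 m³/day.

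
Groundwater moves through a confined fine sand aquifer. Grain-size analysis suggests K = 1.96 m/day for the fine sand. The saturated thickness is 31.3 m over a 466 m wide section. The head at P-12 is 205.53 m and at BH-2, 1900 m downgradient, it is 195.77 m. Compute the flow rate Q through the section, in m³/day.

147

Cross-sectional area A = 466 × 31.3 = 14586 m².
Hydraulic gradient i = (205.53 − 195.77) / 1900 = 9.76 / 1900 = 0.005137.
Darcy's law: Q = K · A · i = 1.960 × 14586 × 0.005137 = 146.9 m³/day.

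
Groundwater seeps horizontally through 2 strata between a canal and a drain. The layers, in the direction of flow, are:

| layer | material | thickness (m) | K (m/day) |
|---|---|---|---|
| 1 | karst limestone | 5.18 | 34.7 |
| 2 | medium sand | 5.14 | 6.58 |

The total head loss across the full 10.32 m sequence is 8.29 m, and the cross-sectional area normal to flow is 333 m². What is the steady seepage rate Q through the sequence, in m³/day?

Flow is perpendicular to layering, so the layers act in series and the equivalent K is the thickness-weighted harmonic mean.
Total thickness L = 5.18 + 5.14 = 10.32 m.
Σ(b_i/K_i) = 5.18/34.7 + 5.14/6.58 = 0.9304 d.
K_eq = L / Σ(b_i/K_i) = 10.32 / 0.9304 = 11.09 m/day.
Q = K_eq · A · (Δh/L) = 11.09 × 333 × (8.29/10.32) = 2967 m³/day.

2970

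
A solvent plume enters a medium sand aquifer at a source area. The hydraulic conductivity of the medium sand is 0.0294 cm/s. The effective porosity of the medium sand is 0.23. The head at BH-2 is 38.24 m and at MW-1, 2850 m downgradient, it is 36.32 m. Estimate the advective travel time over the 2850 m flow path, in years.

Convert K: 0.0294 cm/s × 864 = 25.40 m/day.
Hydraulic gradient i = (38.24 − 36.32) / 2850 = 1.92 / 2850 = 0.0006737.
Darcy flux q = K · i = 25.40 × 0.0006737 = 0.01711 m/day.
Seepage velocity v = q / n_e = 0.01711 / 0.23 = 0.07440 m/day.
Travel time t = L / v = 2850 / 0.07440 = 38305 days = 104.9 years.

105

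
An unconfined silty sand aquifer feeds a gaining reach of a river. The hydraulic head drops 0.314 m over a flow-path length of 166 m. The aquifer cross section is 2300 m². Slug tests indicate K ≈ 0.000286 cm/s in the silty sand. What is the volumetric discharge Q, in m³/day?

1.08

Convert K: 0.000286 cm/s × 864 = 0.2471 m/day.
Hydraulic gradient i = Δh / L = 0.314 / 166 = 0.001892.
Darcy's law: Q = K · A · i = 0.2471 × 2300 × 0.001892 = 1.075 m³/day.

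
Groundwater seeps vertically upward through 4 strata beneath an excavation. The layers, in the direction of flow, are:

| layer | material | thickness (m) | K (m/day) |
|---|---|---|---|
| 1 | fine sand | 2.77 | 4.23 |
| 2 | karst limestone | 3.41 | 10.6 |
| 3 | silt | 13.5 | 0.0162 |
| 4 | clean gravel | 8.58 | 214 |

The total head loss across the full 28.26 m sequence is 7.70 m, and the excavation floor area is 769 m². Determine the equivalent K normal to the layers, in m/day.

Flow is perpendicular to layering, so the layers act in series and the equivalent K is the thickness-weighted harmonic mean.
Total thickness L = 2.77 + 3.41 + 13.5 + 8.58 = 28.26 m.
Σ(b_i/K_i) = 2.77/4.23 + 3.41/10.6 + 13.5/0.0162 + 8.58/214 = 834.3 d.
K_eq = L / Σ(b_i/K_i) = 28.26 / 834.3 = 0.03387 m/day.

0.0339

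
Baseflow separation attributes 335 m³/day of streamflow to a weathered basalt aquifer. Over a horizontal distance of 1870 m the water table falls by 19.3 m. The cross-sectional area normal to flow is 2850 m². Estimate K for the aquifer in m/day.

11.4

Hydraulic gradient i = Δh / L = 19.3 / 1870 = 0.01032.
From Q = K·A·i, K = Q / (A·i) = 335 / (2850 × 0.01032) = 11.39 m/day.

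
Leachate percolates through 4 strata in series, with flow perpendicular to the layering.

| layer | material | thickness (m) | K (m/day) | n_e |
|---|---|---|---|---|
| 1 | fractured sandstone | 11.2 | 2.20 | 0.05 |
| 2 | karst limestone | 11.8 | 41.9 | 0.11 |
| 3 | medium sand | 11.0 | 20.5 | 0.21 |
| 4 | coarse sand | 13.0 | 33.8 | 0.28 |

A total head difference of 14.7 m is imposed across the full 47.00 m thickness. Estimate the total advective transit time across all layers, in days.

3.34

With flow normal to the layers, continuity requires the same specific discharge q through every layer.
Σ(b_i/K_i) = 11.2/2.20 + 11.8/41.9 + 11.0/20.5 + 13.0/33.8 = 6.294 d.
q = Δh / Σ(b_i/K_i) = 14.7 / 6.294 = 2.336 m/day.
In each layer the seepage velocity is v_i = q/n_i, so the layer transit time is t_i = b_i·n_i / q:
  layer 1 (fractured sandstone): t_1 = 11.2 × 0.05 / 2.336 = 0.2398 d
  layer 2 (karst limestone): t_2 = 11.8 × 0.11 / 2.336 = 0.5557 d
  layer 3 (medium sand): t_3 = 11.0 × 0.21 / 2.336 = 0.9890 d
  layer 4 (coarse sand): t_4 = 13.0 × 0.28 / 2.336 = 1.558 d
Total t = Σ t_i = 3.343 days.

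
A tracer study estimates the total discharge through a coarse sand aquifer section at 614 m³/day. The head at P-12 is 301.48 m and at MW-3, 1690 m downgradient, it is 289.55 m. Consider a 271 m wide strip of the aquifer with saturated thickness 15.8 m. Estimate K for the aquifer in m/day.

20.3

Cross-sectional area A = 271 × 15.8 = 4282 m².
Hydraulic gradient i = (301.48 − 289.55) / 1690 = 11.93 / 1690 = 0.007059.
From Q = K·A·i, K = Q / (A·i) = 614 / (4282 × 0.007059) = 20.31 m/day.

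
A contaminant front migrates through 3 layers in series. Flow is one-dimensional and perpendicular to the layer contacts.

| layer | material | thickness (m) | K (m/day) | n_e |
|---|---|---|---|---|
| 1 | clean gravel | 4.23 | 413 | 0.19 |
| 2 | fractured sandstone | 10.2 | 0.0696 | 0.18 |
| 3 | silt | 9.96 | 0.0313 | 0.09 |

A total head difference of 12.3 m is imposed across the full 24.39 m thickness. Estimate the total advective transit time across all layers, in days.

With flow normal to the layers, continuity requires the same specific discharge q through every layer.
Σ(b_i/K_i) = 4.23/413 + 10.2/0.0696 + 9.96/0.0313 = 464.8 d.
q = Δh / Σ(b_i/K_i) = 12.3 / 464.8 = 0.02646 m/day.
In each layer the seepage velocity is v_i = q/n_i, so the layer transit time is t_i = b_i·n_i / q:
  layer 1 (clean gravel): t_1 = 4.23 × 0.19 / 0.02646 = 30.37 d
  layer 2 (fractured sandstone): t_2 = 10.2 × 0.18 / 0.02646 = 69.38 d
  layer 3 (silt): t_3 = 9.96 × 0.09 / 0.02646 = 33.87 d
Total t = Σ t_i = 133.6 days.

134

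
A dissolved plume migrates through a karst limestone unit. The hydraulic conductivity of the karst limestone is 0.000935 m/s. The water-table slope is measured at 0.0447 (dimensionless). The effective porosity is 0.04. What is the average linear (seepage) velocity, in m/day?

Convert K: 0.000935 m/s × 86400 = 80.78 m/day.
Hydraulic gradient i = 0.0447.
Darcy flux q = K · i = 80.78 × 0.04470 = 3.611 m/day.
Seepage velocity v = q / n_e = 3.611 / 0.04 = 90.28 m/day.

90.3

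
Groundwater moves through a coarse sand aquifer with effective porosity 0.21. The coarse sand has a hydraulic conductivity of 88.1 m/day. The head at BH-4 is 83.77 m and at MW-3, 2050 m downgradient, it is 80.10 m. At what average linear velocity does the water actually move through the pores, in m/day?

Hydraulic gradient i = (83.77 − 80.10) / 2050 = 3.67 / 2050 = 0.001790.
Darcy flux q = K · i = 88.10 × 0.001790 = 0.1577 m/day.
Seepage velocity v = q / n_e = 0.1577 / 0.21 = 0.7510 m/day.

0.751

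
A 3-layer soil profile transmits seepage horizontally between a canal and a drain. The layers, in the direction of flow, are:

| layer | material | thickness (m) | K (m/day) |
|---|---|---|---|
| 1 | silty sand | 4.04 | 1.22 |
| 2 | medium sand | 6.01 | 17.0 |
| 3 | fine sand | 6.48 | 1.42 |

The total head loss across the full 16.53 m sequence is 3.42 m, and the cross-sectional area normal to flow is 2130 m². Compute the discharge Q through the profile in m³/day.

885

Flow is perpendicular to layering, so the layers act in series and the equivalent K is the thickness-weighted harmonic mean.
Total thickness L = 4.04 + 6.01 + 6.48 = 16.53 m.
Σ(b_i/K_i) = 4.04/1.22 + 6.01/17.0 + 6.48/1.42 = 8.228 d.
K_eq = L / Σ(b_i/K_i) = 16.53 / 8.228 = 2.009 m/day.
Q = K_eq · A · (Δh/L) = 2.009 × 2130 × (3.42/16.53) = 885.3 m³/day.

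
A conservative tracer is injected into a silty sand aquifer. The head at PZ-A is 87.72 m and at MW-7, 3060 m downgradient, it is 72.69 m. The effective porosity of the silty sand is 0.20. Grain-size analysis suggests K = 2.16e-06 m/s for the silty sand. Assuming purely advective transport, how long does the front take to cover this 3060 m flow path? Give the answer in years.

Convert K: 2.16e-06 m/s × 86400 = 0.1866 m/day.
Hydraulic gradient i = (87.72 − 72.69) / 3060 = 15.03 / 3060 = 0.004912.
Darcy flux q = K · i = 0.1866 × 0.004912 = 0.0009167 m/day.
Seepage velocity v = q / n_e = 0.0009167 / 0.20 = 0.004583 m/day.
Travel time t = L / v = 3060 / 0.004583 = 6.676e+05 days = 1828 years.

1830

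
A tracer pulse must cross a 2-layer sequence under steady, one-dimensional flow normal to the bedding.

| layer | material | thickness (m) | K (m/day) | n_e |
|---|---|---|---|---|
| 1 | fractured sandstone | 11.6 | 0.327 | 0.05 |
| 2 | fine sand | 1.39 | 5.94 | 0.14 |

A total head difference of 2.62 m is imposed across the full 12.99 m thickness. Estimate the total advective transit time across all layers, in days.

10.6

With flow normal to the layers, continuity requires the same specific discharge q through every layer.
Σ(b_i/K_i) = 11.6/0.327 + 1.39/5.94 = 35.71 d.
q = Δh / Σ(b_i/K_i) = 2.62 / 35.71 = 0.07337 m/day.
In each layer the seepage velocity is v_i = q/n_i, so the layer transit time is t_i = b_i·n_i / q:
  layer 1 (fractured sandstone): t_1 = 11.6 × 0.05 / 0.07337 = 7.905 d
  layer 2 (fine sand): t_2 = 1.39 × 0.14 / 0.07337 = 2.652 d
Total t = Σ t_i = 10.56 days.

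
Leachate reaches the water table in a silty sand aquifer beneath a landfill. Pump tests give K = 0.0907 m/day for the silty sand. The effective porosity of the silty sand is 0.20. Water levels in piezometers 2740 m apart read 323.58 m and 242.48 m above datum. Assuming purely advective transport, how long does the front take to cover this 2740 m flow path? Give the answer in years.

Hydraulic gradient i = (323.58 − 242.48) / 2740 = 81.1 / 2740 = 0.02960.
Darcy flux q = K · i = 0.09070 × 0.02960 = 0.002685 m/day.
Seepage velocity v = q / n_e = 0.002685 / 0.20 = 0.01342 m/day.
Travel time t = L / v = 2740 / 0.01342 = 2.041e+05 days = 558.9 years.

559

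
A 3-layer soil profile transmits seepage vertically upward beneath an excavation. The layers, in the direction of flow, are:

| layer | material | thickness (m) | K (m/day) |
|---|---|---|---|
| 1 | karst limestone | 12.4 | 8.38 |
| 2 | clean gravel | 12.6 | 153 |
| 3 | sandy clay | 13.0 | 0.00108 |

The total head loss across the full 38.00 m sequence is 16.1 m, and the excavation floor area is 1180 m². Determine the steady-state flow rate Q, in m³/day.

Flow is perpendicular to layering, so the layers act in series and the equivalent K is the thickness-weighted harmonic mean.
Total thickness L = 12.4 + 12.6 + 13.0 = 38.00 m.
Σ(b_i/K_i) = 12.4/8.38 + 12.6/153 + 13.0/0.00108 = 12039 d.
K_eq = L / Σ(b_i/K_i) = 38.00 / 12039 = 0.003157 m/day.
Q = K_eq · A · (Δh/L) = 0.003157 × 1180 × (16.1/38.00) = 1.578 m³/day.

1.58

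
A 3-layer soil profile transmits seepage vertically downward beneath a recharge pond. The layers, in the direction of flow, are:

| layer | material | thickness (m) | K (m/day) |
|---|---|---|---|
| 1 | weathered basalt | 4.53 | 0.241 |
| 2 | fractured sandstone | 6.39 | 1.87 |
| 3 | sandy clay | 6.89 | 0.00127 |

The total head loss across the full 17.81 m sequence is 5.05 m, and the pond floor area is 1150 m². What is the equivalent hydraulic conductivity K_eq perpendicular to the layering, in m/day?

0.00327

Flow is perpendicular to layering, so the layers act in series and the equivalent K is the thickness-weighted harmonic mean.
Total thickness L = 4.53 + 6.39 + 6.89 = 17.81 m.
Σ(b_i/K_i) = 4.53/0.241 + 6.39/1.87 + 6.89/0.00127 = 5447 d.
K_eq = L / Σ(b_i/K_i) = 17.81 / 5447 = 0.003269 m/day.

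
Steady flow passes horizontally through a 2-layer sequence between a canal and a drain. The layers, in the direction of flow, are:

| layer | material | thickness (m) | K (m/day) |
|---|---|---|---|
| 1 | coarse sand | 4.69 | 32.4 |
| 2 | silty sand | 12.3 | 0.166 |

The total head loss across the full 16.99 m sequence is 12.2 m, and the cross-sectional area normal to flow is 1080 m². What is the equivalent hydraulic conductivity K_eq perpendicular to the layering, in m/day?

Flow is perpendicular to layering, so the layers act in series and the equivalent K is the thickness-weighted harmonic mean.
Total thickness L = 4.69 + 12.3 = 16.99 m.
Σ(b_i/K_i) = 4.69/32.4 + 12.3/0.166 = 74.24 d.
K_eq = L / Σ(b_i/K_i) = 16.99 / 74.24 = 0.2288 m/day.

0.229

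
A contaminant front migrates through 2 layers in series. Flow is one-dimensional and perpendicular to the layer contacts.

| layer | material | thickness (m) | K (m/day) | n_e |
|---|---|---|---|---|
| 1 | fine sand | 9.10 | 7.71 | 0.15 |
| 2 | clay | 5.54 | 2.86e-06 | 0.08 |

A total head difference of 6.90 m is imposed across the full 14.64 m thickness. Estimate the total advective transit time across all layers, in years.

1390

With flow normal to the layers, continuity requires the same specific discharge q through every layer.
Σ(b_i/K_i) = 9.10/7.71 + 5.54/2.86e-06 = 1.937e+06 d.
q = Δh / Σ(b_i/K_i) = 6.90 / 1.937e+06 = 3.562e-06 m/day.
In each layer the seepage velocity is v_i = q/n_i, so the layer transit time is t_i = b_i·n_i / q:
  layer 1 (fine sand): t_1 = 9.10 × 0.15 / 3.562e-06 = 3.832e+05 d
  layer 2 (clay): t_2 = 5.54 × 0.08 / 3.562e-06 = 1.244e+05 d
Total t = Σ t_i = 5.076e+05 days = 1390 years.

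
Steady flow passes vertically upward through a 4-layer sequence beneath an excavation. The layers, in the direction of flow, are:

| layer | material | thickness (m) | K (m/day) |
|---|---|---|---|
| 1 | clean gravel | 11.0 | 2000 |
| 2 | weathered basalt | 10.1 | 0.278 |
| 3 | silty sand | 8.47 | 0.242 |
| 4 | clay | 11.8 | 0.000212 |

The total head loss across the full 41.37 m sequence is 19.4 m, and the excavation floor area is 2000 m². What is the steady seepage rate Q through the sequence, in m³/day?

0.696

Flow is perpendicular to layering, so the layers act in series and the equivalent K is the thickness-weighted harmonic mean.
Total thickness L = 11.0 + 10.1 + 8.47 + 11.8 = 41.37 m.
Σ(b_i/K_i) = 11.0/2000 + 10.1/0.278 + 8.47/0.242 + 11.8/0.000212 = 55732 d.
K_eq = L / Σ(b_i/K_i) = 41.37 / 55732 = 0.0007423 m/day.
Q = K_eq · A · (Δh/L) = 0.0007423 × 2000 × (19.4/41.37) = 0.6962 m³/day.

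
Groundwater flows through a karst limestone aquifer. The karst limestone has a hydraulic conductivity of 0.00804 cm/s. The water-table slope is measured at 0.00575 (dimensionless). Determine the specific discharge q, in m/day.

0.0399

Convert K: 0.00804 cm/s × 864 = 6.947 m/day.
Hydraulic gradient i = 0.00575.
Specific discharge q = K · i = 6.947 × 0.005750 = 0.03994 m/day.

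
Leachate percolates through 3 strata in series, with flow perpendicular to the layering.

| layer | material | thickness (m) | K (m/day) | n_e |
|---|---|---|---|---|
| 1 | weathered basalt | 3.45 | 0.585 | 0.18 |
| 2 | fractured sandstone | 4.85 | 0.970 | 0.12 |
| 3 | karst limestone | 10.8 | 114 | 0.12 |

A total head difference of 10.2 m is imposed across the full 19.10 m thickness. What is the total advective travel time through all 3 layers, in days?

2.69

With flow normal to the layers, continuity requires the same specific discharge q through every layer.
Σ(b_i/K_i) = 3.45/0.585 + 4.85/0.970 + 10.8/114 = 10.99 d.
q = Δh / Σ(b_i/K_i) = 10.2 / 10.99 = 0.9279 m/day.
In each layer the seepage velocity is v_i = q/n_i, so the layer transit time is t_i = b_i·n_i / q:
  layer 1 (weathered basalt): t_1 = 3.45 × 0.18 / 0.9279 = 0.6692 d
  layer 2 (fractured sandstone): t_2 = 4.85 × 0.12 / 0.9279 = 0.6272 d
  layer 3 (karst limestone): t_3 = 10.8 × 0.12 / 0.9279 = 1.397 d
Total t = Σ t_i = 2.693 days.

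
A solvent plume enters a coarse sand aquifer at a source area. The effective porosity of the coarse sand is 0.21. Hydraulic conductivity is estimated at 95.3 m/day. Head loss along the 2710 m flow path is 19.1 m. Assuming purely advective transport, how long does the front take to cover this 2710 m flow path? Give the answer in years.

Hydraulic gradient i = Δh / L = 19.1 / 2710 = 0.007048.
Darcy flux q = K · i = 95.30 × 0.007048 = 0.6717 m/day.
Seepage velocity v = q / n_e = 0.6717 / 0.21 = 3.198 m/day.
Travel time t = L / v = 2710 / 3.198 = 847.3 days = 2.320 years.

2.32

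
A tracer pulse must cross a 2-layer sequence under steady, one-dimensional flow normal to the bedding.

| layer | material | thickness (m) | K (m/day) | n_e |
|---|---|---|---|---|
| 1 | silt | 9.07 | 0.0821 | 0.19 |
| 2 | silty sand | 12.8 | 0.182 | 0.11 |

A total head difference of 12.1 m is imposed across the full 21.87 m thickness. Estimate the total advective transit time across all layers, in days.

46.8

With flow normal to the layers, continuity requires the same specific discharge q through every layer.
Σ(b_i/K_i) = 9.07/0.0821 + 12.8/0.182 = 180.8 d.
q = Δh / Σ(b_i/K_i) = 12.1 / 180.8 = 0.06692 m/day.
In each layer the seepage velocity is v_i = q/n_i, so the layer transit time is t_i = b_i·n_i / q:
  layer 1 (silt): t_1 = 9.07 × 0.19 / 0.06692 = 25.75 d
  layer 2 (silty sand): t_2 = 12.8 × 0.11 / 0.06692 = 21.04 d
Total t = Σ t_i = 46.79 days.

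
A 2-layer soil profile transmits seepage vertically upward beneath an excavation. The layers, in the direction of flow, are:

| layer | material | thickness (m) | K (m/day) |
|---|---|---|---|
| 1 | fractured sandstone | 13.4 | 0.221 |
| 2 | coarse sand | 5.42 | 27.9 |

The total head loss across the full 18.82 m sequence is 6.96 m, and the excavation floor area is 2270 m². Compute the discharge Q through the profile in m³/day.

Flow is perpendicular to layering, so the layers act in series and the equivalent K is the thickness-weighted harmonic mean.
Total thickness L = 13.4 + 5.42 = 18.82 m.
Σ(b_i/K_i) = 13.4/0.221 + 5.42/27.9 = 60.83 d.
K_eq = L / Σ(b_i/K_i) = 18.82 / 60.83 = 0.3094 m/day.
Q = K_eq · A · (Δh/L) = 0.3094 × 2270 × (6.96/18.82) = 259.7 m³/day.

260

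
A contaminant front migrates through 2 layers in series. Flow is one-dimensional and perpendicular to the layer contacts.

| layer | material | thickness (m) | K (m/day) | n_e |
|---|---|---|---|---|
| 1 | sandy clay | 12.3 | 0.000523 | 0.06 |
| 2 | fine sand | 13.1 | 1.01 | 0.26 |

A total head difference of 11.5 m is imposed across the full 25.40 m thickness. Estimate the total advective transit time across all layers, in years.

With flow normal to the layers, continuity requires the same specific discharge q through every layer.
Σ(b_i/K_i) = 12.3/0.000523 + 13.1/1.01 = 23531 d.
q = Δh / Σ(b_i/K_i) = 11.5 / 23531 = 0.0004887 m/day.
In each layer the seepage velocity is v_i = q/n_i, so the layer transit time is t_i = b_i·n_i / q:
  layer 1 (sandy clay): t_1 = 12.3 × 0.06 / 0.0004887 = 1510 d
  layer 2 (fine sand): t_2 = 13.1 × 0.26 / 0.0004887 = 6969 d
Total t = Σ t_i = 8479 days = 23.22 years.

23.2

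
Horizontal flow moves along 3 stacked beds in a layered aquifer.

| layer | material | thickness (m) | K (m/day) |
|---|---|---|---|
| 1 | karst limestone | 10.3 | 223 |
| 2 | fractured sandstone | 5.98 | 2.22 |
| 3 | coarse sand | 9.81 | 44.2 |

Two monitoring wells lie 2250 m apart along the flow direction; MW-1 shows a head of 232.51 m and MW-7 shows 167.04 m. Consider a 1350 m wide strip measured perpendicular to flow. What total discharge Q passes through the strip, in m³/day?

108000

Flow is parallel to layering, so each bed carries its own Darcy discharge and the transmissivities add.
Σ(K_i·b_i) = 223×10.3 + 2.22×5.98 + 44.2×9.81 = 2744 m²/day.
Hydraulic gradient i = (232.51 − 167.04) / 2250 = 65.47 / 2250 = 0.02910.
Q = Σ(K_i·b_i) · W · i = 2744 × 1350 × 0.02910 = 1.078e+05 m³/day.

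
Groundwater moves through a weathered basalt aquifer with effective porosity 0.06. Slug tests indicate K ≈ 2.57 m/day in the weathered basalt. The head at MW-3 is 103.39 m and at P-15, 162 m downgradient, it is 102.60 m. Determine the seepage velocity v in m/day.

0.209

Hydraulic gradient i = (103.39 − 102.60) / 162 = 0.79 / 162 = 0.004877.
Darcy flux q = K · i = 2.570 × 0.004877 = 0.01253 m/day.
Seepage velocity v = q / n_e = 0.01253 / 0.06 = 0.2089 m/day.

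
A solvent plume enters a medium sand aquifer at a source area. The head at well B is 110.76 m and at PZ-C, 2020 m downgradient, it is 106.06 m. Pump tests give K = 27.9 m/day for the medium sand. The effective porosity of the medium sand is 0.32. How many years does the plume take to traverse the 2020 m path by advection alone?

Hydraulic gradient i = (110.76 − 106.06) / 2020 = 4.7 / 2020 = 0.002327.
Darcy flux q = K · i = 27.90 × 0.002327 = 0.06492 m/day.
Seepage velocity v = q / n_e = 0.06492 / 0.32 = 0.2029 m/day.
Travel time t = L / v = 2020 / 0.2029 = 9958 days = 27.26 years.

27.3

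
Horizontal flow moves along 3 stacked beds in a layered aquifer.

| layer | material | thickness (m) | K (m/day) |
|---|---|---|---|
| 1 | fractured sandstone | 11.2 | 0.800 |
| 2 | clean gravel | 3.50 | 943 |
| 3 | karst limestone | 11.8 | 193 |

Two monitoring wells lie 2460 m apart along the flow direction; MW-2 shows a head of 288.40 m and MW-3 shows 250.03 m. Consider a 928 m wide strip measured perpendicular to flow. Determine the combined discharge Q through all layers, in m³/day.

80900

Flow is parallel to layering, so each bed carries its own Darcy discharge and the transmissivities add.
Σ(K_i·b_i) = 0.800×11.2 + 943×3.50 + 193×11.8 = 5587 m²/day.
Hydraulic gradient i = (288.40 − 250.03) / 2460 = 38.37 / 2460 = 0.01560.
Q = Σ(K_i·b_i) · W · i = 5587 × 928 × 0.01560 = 80867 m³/day.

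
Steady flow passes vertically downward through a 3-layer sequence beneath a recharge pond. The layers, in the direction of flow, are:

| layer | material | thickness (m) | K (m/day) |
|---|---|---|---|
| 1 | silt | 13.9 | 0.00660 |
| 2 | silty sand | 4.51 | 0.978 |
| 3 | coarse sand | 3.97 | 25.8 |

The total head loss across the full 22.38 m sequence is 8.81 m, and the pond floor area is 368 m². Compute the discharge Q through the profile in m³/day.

1.54

Flow is perpendicular to layering, so the layers act in series and the equivalent K is the thickness-weighted harmonic mean.
Total thickness L = 13.9 + 4.51 + 3.97 = 22.38 m.
Σ(b_i/K_i) = 13.9/0.00660 + 4.51/0.978 + 3.97/25.8 = 2111 d.
K_eq = L / Σ(b_i/K_i) = 22.38 / 2111 = 0.01060 m/day.
Q = K_eq · A · (Δh/L) = 0.01060 × 368 × (8.81/22.38) = 1.536 m³/day.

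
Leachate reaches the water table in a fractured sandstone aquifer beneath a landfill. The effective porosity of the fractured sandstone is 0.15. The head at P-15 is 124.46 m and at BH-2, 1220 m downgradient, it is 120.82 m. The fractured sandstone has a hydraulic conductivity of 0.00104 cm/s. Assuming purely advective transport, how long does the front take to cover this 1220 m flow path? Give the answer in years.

Convert K: 0.00104 cm/s × 864 = 0.8986 m/day.
Hydraulic gradient i = (124.46 − 120.82) / 1220 = 3.64 / 1220 = 0.002984.
Darcy flux q = K · i = 0.8986 × 0.002984 = 0.002681 m/day.
Seepage velocity v = q / n_e = 0.002681 / 0.15 = 0.01787 m/day.
Travel time t = L / v = 1220 / 0.01787 = 68259 days = 186.9 years.

187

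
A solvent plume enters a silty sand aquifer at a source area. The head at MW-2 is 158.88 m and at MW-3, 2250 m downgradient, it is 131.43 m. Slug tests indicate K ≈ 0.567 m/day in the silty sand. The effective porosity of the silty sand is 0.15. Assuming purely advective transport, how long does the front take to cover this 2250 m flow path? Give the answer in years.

134

Hydraulic gradient i = (158.88 − 131.43) / 2250 = 27.45 / 2250 = 0.01220.
Darcy flux q = K · i = 0.5670 × 0.01220 = 0.006917 m/day.
Seepage velocity v = q / n_e = 0.006917 / 0.15 = 0.04612 m/day.
Travel time t = L / v = 2250 / 0.04612 = 48790 days = 133.6 years.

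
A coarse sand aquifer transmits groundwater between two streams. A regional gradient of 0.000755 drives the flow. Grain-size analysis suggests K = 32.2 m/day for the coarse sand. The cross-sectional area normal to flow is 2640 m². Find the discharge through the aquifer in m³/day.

Hydraulic gradient i = 0.000755.
Darcy's law: Q = K · A · i = 32.20 × 2640 × 0.0007550 = 64.18 m³/day.

64.2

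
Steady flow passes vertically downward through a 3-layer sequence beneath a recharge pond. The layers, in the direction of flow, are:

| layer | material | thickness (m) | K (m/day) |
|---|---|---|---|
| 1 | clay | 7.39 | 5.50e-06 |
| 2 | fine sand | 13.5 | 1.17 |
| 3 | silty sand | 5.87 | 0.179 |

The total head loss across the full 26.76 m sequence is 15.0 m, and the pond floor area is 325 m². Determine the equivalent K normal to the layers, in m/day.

1.99e-05

Flow is perpendicular to layering, so the layers act in series and the equivalent K is the thickness-weighted harmonic mean.
Total thickness L = 7.39 + 13.5 + 5.87 = 26.76 m.
Σ(b_i/K_i) = 7.39/5.50e-06 + 13.5/1.17 + 5.87/0.179 = 1.344e+06 d.
K_eq = L / Σ(b_i/K_i) = 26.76 / 1.344e+06 = 1.992e-05 m/day.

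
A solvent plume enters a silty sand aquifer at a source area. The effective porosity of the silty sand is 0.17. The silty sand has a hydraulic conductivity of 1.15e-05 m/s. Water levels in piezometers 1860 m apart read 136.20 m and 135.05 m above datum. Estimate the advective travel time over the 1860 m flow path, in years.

1410

Convert K: 1.15e-05 m/s × 86400 = 0.9936 m/day.
Hydraulic gradient i = (136.20 − 135.05) / 1860 = 1.15 / 1860 = 0.0006183.
Darcy flux q = K · i = 0.9936 × 0.0006183 = 0.0006143 m/day.
Seepage velocity v = q / n_e = 0.0006143 / 0.17 = 0.003614 m/day.
Travel time t = L / v = 1860 / 0.003614 = 5.147e+05 days = 1409 years.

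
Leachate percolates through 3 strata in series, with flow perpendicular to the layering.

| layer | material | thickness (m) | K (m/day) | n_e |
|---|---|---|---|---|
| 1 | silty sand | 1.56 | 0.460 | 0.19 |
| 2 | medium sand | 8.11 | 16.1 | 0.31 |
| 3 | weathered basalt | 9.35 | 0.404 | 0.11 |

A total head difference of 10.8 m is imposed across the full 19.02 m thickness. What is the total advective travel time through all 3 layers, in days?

With flow normal to the layers, continuity requires the same specific discharge q through every layer.
Σ(b_i/K_i) = 1.56/0.460 + 8.11/16.1 + 9.35/0.404 = 27.04 d.
q = Δh / Σ(b_i/K_i) = 10.8 / 27.04 = 0.3994 m/day.
In each layer the seepage velocity is v_i = q/n_i, so the layer transit time is t_i = b_i·n_i / q:
  layer 1 (silty sand): t_1 = 1.56 × 0.19 / 0.3994 = 0.7421 d
  layer 2 (medium sand): t_2 = 8.11 × 0.31 / 0.3994 = 6.294 d
  layer 3 (weathered basalt): t_3 = 9.35 × 0.11 / 0.3994 = 2.575 d
Total t = Σ t_i = 9.611 days.

9.61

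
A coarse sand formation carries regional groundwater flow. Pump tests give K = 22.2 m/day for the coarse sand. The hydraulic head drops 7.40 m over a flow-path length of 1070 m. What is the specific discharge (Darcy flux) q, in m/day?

Hydraulic gradient i = Δh / L = 7.40 / 1070 = 0.006916.
Specific discharge q = K · i = 22.20 × 0.006916 = 0.1535 m/day.

0.154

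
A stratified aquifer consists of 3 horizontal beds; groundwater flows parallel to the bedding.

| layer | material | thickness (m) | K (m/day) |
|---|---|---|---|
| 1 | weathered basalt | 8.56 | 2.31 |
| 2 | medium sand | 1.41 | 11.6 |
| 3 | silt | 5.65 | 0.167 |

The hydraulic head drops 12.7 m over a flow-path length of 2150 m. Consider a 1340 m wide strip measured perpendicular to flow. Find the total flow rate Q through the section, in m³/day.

Flow is parallel to layering, so each bed carries its own Darcy discharge and the transmissivities add.
Σ(K_i·b_i) = 2.31×8.56 + 11.6×1.41 + 0.167×5.65 = 37.07 m²/day.
Hydraulic gradient i = Δh / L = 12.7 / 2150 = 0.005907.
Q = Σ(K_i·b_i) · W · i = 37.07 × 1340 × 0.005907 = 293.4 m³/day.

293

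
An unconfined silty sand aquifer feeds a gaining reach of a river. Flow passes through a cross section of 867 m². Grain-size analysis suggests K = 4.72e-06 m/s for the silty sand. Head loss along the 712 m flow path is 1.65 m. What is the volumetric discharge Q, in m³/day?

Convert K: 4.72e-06 m/s × 86400 = 0.4078 m/day.
Hydraulic gradient i = Δh / L = 1.65 / 712 = 0.002317.
Darcy's law: Q = K · A · i = 0.4078 × 867.0 × 0.002317 = 0.8194 m³/day.

0.819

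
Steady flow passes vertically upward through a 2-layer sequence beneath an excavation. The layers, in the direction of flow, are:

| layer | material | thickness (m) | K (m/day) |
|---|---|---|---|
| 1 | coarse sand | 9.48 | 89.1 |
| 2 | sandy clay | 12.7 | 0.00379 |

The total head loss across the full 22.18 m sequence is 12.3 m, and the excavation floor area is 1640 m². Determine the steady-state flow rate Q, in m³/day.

Flow is perpendicular to layering, so the layers act in series and the equivalent K is the thickness-weighted harmonic mean.
Total thickness L = 9.48 + 12.7 = 22.18 m.
Σ(b_i/K_i) = 9.48/89.1 + 12.7/0.00379 = 3351 d.
K_eq = L / Σ(b_i/K_i) = 22.18 / 3351 = 0.006619 m/day.
Q = K_eq · A · (Δh/L) = 0.006619 × 1640 × (12.3/22.18) = 6.020 m³/day.

6.02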